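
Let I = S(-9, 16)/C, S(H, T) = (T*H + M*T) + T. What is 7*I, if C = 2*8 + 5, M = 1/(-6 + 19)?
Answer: -1648/39 ≈ -42.256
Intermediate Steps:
M = 1/13 ≈ 0.076923
S(H, T) = 14*T/13 + H*T (S(H, T) = (T*H + T/13) + T = (H*T + T/13) + T = (T/13 + H*T) + T = 14*T/13 + H*T)
C = 21 (C = 16 + 5 = 21)
I = -1648/273 (I = ((1/13)*16*(14 + 13*(-9)))/21 = ((1/13)*16*(14 - 117))*(1/21) = ((1/13)*16*(-103))*(1/21) = -1648/13*1/21 = -1648/273 ≈ -6.0366)
7*I = 7*(-1648/273) = -1648/39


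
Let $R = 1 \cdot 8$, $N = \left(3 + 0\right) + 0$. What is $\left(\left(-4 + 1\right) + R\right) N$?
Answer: $15$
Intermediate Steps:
$N = 3$ ($N = 3 + 0 = 3$)
$R = 8$
$\left(\left(-4 + 1\right) + R\right) N = \left(\left(-4 + 1\right) + 8\right) 3 = \left(-3 + 8\right) 3 = 5 \cdot 3 = 15$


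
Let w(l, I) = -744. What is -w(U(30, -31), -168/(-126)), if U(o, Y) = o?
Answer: 744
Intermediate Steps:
-w(U(30, -31), -168/(-126)) = -1*(-744) = 744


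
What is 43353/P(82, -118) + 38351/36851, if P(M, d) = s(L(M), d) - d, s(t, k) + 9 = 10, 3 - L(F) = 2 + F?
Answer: 1602165172/4385269 ≈ 365.35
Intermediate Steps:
L(F) = 1 - F (L(F) = 3 - (2 + F) = 3 + (-2 - F) = 1 - F)
s(t, k) = 1 (s(t, k) = -9 + 10 = 1)
P(M, d) = 1 - d
43353/P(82, -118) + 38351/36851 = 43353/(1 - 1*(-118)) + 38351/36851 = 43353/(1 + 118) + 38351*(1/36851) = 43353/119 + 38351/36851 = 1602165172/4385269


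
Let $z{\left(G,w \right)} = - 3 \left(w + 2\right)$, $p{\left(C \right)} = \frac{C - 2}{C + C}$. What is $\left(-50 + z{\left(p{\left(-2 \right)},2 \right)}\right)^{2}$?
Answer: $3844$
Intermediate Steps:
$p{\left(C \right)} = \frac{-2 + C}{2 C}$
$z{\left(G,w \right)} = -6 - 3 w$ ($z{\left(G,w \right)} = - 3 \left(2 + w\right) = -6 - 3 w$)
$\left(-50 + z{\left(p{\left(-2 \right)},2 \right)}\right)^{2} = \left(-50 - 12\right)^{2} = \left(-62\right)^{2} = 3844$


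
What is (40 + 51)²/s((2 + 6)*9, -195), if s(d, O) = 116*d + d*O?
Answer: -8281/5688 ≈ -1.4559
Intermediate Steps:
s(d, O) = 116*d + O*d
(40 + 51)²/s((2 + 6)*9, -195) = (40 + 51)²/((((2 + 6)*9)*(116 - 195))) = 91²/(((8*9)*(-79))) = 8281/((72*(-79))) = 8281/(-5688) = 8281*(-1/5688) = -8281/5688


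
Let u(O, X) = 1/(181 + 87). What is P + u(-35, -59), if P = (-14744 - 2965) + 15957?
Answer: -469535/268 ≈ -1752.0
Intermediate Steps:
u(O, X) = 1/268
P = -1752 (P = -17709 + 15957 = -1752)
P + u(-35, -59) = -1752 + 1/268 = -469535/268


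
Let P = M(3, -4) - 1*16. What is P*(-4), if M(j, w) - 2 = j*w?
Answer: 104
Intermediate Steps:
M(j, w) = 2 + j*w
P = -26 (P = (2 + 3*(-4)) - 1*16 = (2 - 12) - 16 = -10 - 16 = -26)
P*(-4) = -26*(-4) = 104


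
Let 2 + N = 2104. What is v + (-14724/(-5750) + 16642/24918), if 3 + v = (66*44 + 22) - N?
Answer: 29523558158/35819625 ≈ 824.23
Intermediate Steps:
N = 2102 (N = -2 + 2104 = 2102)
v = 821 (v = -3 + ((66*44 + 22) - 1*2102) = -3 + ((2904 + 22) - 2102) = -3 + (2926 - 2102) = -3 + 824 = 821)
v + (-14724/(-5750) + 16642/24918) = 821 + (-14724/(-5750) + 16642/24918) = 821 + (-14724*(-1/5750) + 16642*(1/24918)) = 821 + (7362/2875 + 8321/12459) = 821 + 115646033/35819625 = 29523558158/35819625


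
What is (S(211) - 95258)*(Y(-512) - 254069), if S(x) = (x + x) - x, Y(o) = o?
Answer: 24197160307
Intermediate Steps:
S(x) = x (S(x) = 2*x - x = x)
(S(211) - 95258)*(Y(-512) - 254069) = (211 - 95258)*(-512 - 254069) = -95047*(-254581) = 24197160307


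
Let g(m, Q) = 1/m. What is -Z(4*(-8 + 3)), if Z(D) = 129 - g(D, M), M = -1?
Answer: -2581/20 ≈ -129.05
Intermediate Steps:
Z(D) = 129 - 1/D
-Z(4*(-8 + 3)) = -(129 - 1/(4*(-8 + 3))) = -(129 - 1/(4*(-5))) = -(129 - 1/(-20)) = -(129 - 1*(-1/20)) = -(129 + 1/20) = -1*2581/20 = -2581/20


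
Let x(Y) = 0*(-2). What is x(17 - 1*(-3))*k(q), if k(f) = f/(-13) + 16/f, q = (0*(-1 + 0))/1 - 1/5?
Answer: 0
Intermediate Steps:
x(Y) = 0
q = -⅕ (q = (0*(-1))*1 - 1*⅕ = 0*1 - ⅕ = 0 - ⅕ = -⅕ ≈ -0.20000)
k(f) = 16/f - f/13 (k(f) = f*(-1/13) + 16/f = -f/13 + 16/f = 16/f - f/13)
x(17 - 1*(-3))*k(q) = 0*(16/(-⅕) - 1/13*(-⅕)) = 0*(16*(-5) + 1/65) = 0*(-80 + 1/65) = 0*(-5199/65) = 0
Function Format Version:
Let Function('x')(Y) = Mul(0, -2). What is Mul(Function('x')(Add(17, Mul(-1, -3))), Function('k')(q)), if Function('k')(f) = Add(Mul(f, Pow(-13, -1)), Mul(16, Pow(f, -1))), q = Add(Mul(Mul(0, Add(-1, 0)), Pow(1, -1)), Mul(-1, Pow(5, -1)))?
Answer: 0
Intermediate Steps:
Function('x')(Y) = 0
q = Rational(-1, 5) (q = Add(Mul(Mul(0, -1), 1), Mul(-1, Rational(1, 5))) = Add(Mul(0, 1), Rational(-1, 5)) = Add(0, Rational(-1, 5)) = Rational(-1, 5) ≈ -0.20000)
Function('k')(f) = Add(Mul(16, Pow(f, -1)), Mul(Rational(-1, 13), f)) (Function('k')(f) = Add(Mul(f, Rational(-1, 13)), Mul(16, Pow(f, -1))) = Add(Mul(Rational(-1, 13), f), Mul(16, Pow(f, -1))) = Add(Mul(16, Pow(f, -1)), Mul(Rational(-1, 13), f)))
Mul(Function('x')(Add(17, Mul(-1, -3))), Function('k')(q)) = Mul(0, Add(Mul(16, Pow(Rational(-1, 5), -1)), Mul(Rational(-1, 13), Rational(-1, 5)))) = Mul(0, Add(Mul(16, -5), Rational(1, 65))) = Mul(0, Add(-80, Rational(1, 65))) = Mul(0, Rational(-5199, 65)) = 0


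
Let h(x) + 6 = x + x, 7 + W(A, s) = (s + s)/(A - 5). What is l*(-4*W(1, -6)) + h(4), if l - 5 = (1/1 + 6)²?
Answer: 866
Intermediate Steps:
W(A, s) = -7 + 2*s/(-5 + A) (W(A, s) = -7 + (s + s)/(A - 5) = -7 + (2*s)/(-5 + A) = -7 + 2*s/(-5 + A))
l = 54 (l = 5 + (1/1 + 6)² = 5 + (1 + 6)² = 5 + 7² = 5 + 49 = 54)
h(x) = -6 + 2*x (h(x) = -6 + (x + x) = -6 + 2*x)
l*(-4*W(1, -6)) + h(4) = 54*(-4*(35 - 7*1 + 2*(-6))/(-5 + 1)) + (-6 + 2*4) = 54*(-4*(35 - 7 - 12)/(-4)) + (-6 + 8) = 54*(-(-1)*16) + 2 = 54*(-4*(-4)) + 2 = 54*16 + 2 = 864 + 2 = 866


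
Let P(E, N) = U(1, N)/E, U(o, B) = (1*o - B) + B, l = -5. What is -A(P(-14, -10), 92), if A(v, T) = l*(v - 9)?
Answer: -635/14 ≈ -45.357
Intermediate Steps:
U(o, B) = o (U(o, B) = (o - B) + B = o)
P(E, N) = 1/E
A(v, T) = 45 - 5*v (A(v, T) = -5*(v - 9) = -5*(-9 + v) = 45 - 5*v)
-A(P(-14, -10), 92) = -(45 - 5/(-14)) = -(45 - 5*(-1/14)) = -(45 + 5/14) = -1*635/14 = -635/14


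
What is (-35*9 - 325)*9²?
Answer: -51840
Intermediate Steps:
(-35*9 - 325)*9² = (-315 - 325)*81 = -640*81 = -51840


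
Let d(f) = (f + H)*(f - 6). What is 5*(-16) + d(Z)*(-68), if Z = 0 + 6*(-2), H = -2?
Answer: -17216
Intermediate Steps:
Z = -12 (Z = 0 - 12 = -12)
d(f) = (-6 + f)*(-2 + f) (d(f) = (f - 2)*(f - 6) = (-2 + f)*(-6 + f) = (-6 + f)*(-2 + f))
5*(-16) + d(Z)*(-68) = 5*(-16) + (12 + (-12)² - 8*(-12))*(-68) = -80 + (12 + 144 + 96)*(-68) = -80 + 252*(-68) = -80 - 17136 = -17216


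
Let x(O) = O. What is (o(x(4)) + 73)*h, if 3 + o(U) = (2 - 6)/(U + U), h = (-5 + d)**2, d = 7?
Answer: 278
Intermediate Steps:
h = 4 (h = (-5 + 7)**2 = 2**2 = 4)
o(U) = -3 - 2/U (o(U) = -3 + (2 - 6)/(U + U) = -3 - 4*1/(2*U) = -3 - 2/U)
(o(x(4)) + 73)*h = ((-3 - 2/4) + 73)*4 = ((-3 - 2*1/4) + 73)*4 = ((-3 - 1/2) + 73)*4 = (-7/2 + 73)*4 = (139/2)*4 = 278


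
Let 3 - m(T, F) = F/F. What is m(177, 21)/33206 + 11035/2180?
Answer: 36643257/7238908 ≈ 5.0620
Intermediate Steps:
m(T, F) = 2 (m(T, F) = 3 - F/F = 3 - 1*1 = 3 - 1 = 2)
m(177, 21)/33206 + 11035/2180 = 2/33206 + 11035/2180 = 2*(1/33206) + 11035*(1/2180) = 1/16603 + 2207/436 = 36643257/7238908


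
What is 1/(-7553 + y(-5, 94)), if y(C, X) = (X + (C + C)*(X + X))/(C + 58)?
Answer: -53/402095 ≈ -0.00013181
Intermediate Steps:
y(C, X) = (X + 4*C*X)/(58 + C) (y(C, X) = (X + (2*C)*(2*X))/(58 + C) = (X + 4*C*X)/(58 + C))
1/(-7553 + y(-5, 94)) = 1/(-7553 + 94*(1 + 4*(-5))/(58 - 5)) = 1/(-7553 + 94*(1 - 20)/53) = 1/(-7553 + 94*(1/53)*(-19)) = 1/(-7553 - 1786/53) = 1/(-402095/53) = -53/402095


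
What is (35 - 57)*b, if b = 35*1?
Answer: -770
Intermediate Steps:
b = 35
(35 - 57)*b = (35 - 57)*35 = -22*35 = -770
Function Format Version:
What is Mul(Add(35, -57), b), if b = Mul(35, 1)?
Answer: -770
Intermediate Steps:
b = 35
Mul(Add(35, -57), b) = Mul(Add(35, -57), 35) = Mul(-22, 35) = -770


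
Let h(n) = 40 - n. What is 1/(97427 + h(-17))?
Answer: 1/97484 ≈ 1.0258e-5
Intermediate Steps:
1/(97427 + h(-17)) = 1/(97427 + (40 - 1*(-17))) = 1/(97427 + (40 + 17)) = 1/(97427 + 57) = 1/97484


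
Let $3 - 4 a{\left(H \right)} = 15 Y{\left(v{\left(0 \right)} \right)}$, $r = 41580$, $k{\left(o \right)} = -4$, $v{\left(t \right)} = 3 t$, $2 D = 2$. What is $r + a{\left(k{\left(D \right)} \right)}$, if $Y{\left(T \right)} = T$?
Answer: $\frac{166323}{4} \approx 41581.0$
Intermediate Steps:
$D = 1$ ($D = \frac{1}{2} \cdot 2 = 1$)
$a{\left(H \right)} = \frac{3}{4}$ ($a{\left(H \right)} = \frac{3}{4} - \frac{15 \cdot 3 \cdot 0}{4} = \frac{3}{4} - \frac{15 \cdot 0}{4} = \frac{3}{4} - 0 = \frac{3}{4} + 0 = \frac{3}{4}$)
$r + a{\left(k{\left(D \right)} \right)} = 41580 + \frac{3}{4} = \frac{166323}{4}$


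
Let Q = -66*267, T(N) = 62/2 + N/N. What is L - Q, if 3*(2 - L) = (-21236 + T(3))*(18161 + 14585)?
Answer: 231466352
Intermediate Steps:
T(N) = 32 (T(N) = 62*(½) + 1 = 31 + 1 = 32)
Q = -17622
L = 231448730 (L = 2 - (-21236 + 32)*(18161 + 14585)/3 = 2 - (-7068)*32746 = 2 - ⅓*(-694346184) = 2 + 231448728 = 231448730)
L - Q = 231448730 - 1*(-17622) = 231448730 + 17622 = 231466352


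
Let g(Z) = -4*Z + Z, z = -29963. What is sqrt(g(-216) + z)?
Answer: I*sqrt(29315) ≈ 171.22*I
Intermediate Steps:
g(Z) = -3*Z
sqrt(g(-216) + z) = sqrt(-3*(-216) - 29963) = sqrt(648 - 29963) = sqrt(-29315) = I*sqrt(29315)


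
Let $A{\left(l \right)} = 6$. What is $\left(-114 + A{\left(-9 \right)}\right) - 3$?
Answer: $-111$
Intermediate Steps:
$\left(-114 + A{\left(-9 \right)}\right) - 3 = \left(-114 + 6\right) - 3 = -108 + \left(-37 + 34\right) = -108 - 3 = -111$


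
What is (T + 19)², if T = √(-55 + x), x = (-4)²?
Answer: (19 + I*√39)² ≈ 322.0 + 237.31*I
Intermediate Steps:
x = 16
T = I*√39 (T = √(-55 + 16) = √(-39) = I*√39 ≈ 6.245*I)
(T + 19)² = (I*√39 + 19)² = (19 + I*√39)²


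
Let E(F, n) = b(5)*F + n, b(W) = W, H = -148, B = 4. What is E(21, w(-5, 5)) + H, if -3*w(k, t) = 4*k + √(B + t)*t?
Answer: -124/3 ≈ -41.333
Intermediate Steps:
w(k, t) = -4*k/3 - t*√(4 + t)/3 (w(k, t) = -(4*k + √(4 + t)*t)/3 = -(4*k + t*√(4 + t))/3 = -4*k/3 - t*√(4 + t)/3)
E(F, n) = n + 5*F (E(F, n) = 5*F + n = n + 5*F)
E(21, w(-5, 5)) + H = ((-4/3*(-5) - ⅓*5*√(4 + 5)) + 5*21) - 148 = ((20/3 - ⅓*5*√9) + 105) - 148 = ((20/3 - ⅓*5*3) + 105) - 148 = ((20/3 - 5) + 105) - 148 = (5/3 + 105) - 148 = 320/3 - 148 = -124/3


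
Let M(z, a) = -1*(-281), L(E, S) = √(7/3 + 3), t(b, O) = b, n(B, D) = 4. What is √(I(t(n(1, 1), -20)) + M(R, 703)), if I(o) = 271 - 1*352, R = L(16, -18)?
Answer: 10*√2 ≈ 14.142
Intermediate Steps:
L(E, S) = 4*√3/3 (L(E, S) = √(7*(⅓) + 3) = √(7/3 + 3) = √(16/3) = 4*√3/3)
R = 4*√3/3 ≈ 2.3094
M(z, a) = 281
I(o) = -81 (I(o) = 271 - 352 = -81)
√(I(t(n(1, 1), -20)) + M(R, 703)) = √(-81 + 281) = √200 = 10*√2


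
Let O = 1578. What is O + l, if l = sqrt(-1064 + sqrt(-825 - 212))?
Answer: 1578 + sqrt(-1064 + I*sqrt(1037)) ≈ 1578.5 + 32.623*I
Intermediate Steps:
l = sqrt(-1064 + I*sqrt(1037)) (l = sqrt(-1064 + sqrt(-1037)) = sqrt(-1064 + I*sqrt(1037)) ≈ 0.4936 + 32.623*I)
O + l = 1578 + sqrt(-1064 + I*sqrt(1037))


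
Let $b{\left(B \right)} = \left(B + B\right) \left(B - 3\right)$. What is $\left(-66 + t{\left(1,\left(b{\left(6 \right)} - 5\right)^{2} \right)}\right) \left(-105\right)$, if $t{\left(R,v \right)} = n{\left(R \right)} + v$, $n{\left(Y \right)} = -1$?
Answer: $-93870$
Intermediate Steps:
$b{\left(B \right)} = 2 B \left(-3 + B\right)$
$t{\left(R,v \right)} = -1 + v$
$\left(-66 + t{\left(1,\left(b{\left(6 \right)} - 5\right)^{2} \right)}\right) \left(-105\right) = \left(-66 - \left(1 - \left(2 \cdot 6 \left(-3 + 6\right) - 5\right)^{2}\right)\right) \left(-105\right) = \left(-66 - \left(1 - \left(2 \cdot 6 \cdot 3 - 5\right)^{2}\right)\right) \left(-105\right) = \left(-66 - \left(1 - \left(36 - 5\right)^{2}\right)\right) \left(-105\right) = \left(-66 - \left(1 - 31^{2}\right)\right) \left(-105\right) = \left(-66 + \left(-1 + 961\right)\right) \left(-105\right) = \left(-66 + 960\right) \left(-105\right) = 894 \left(-105\right) = -93870$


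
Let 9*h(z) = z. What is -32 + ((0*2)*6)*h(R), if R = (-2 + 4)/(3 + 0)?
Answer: -32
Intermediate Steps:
R = ⅔ (R = 2/3 = 2*(⅓) = ⅔ ≈ 0.66667)
h(z) = z/9
-32 + ((0*2)*6)*h(R) = -32 + ((0*2)*6)*((⅑)*(⅔)) = -32 + (0*6)*(2/27) = -32 + 0*(2/27) = -32 + 0 = -32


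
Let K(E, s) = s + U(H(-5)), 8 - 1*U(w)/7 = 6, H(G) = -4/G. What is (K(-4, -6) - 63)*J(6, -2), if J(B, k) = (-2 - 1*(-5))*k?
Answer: 330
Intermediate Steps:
U(w) = 14 (U(w) = 56 - 7*6 = 56 - 42 = 14)
K(E, s) = 14 + s (K(E, s) = s + 14 = 14 + s)
J(B, k) = 3*k (J(B, k) = (-2 + 5)*k = 3*k)
(K(-4, -6) - 63)*J(6, -2) = ((14 - 6) - 63)*(3*(-2)) = (8 - 63)*(-6) = -55*(-6) = 330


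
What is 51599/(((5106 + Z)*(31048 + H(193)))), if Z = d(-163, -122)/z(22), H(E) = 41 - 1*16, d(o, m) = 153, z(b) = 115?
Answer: 257995/793500393 ≈ 0.00032514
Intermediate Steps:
H(E) = 25 (H(E) = 41 - 16 = 25)
Z = 153/115 ≈ 1.3304
51599/(((5106 + Z)*(31048 + H(193)))) = 51599/(((5106 + 153/115)*(31048 + 25))) = 51599/(((587343/115)*31073)) = 51599/(793500393/5) = 51599*(5/793500393) = 257995/793500393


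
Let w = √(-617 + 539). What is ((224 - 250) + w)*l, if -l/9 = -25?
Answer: -5850 + 225*I*√78 ≈ -5850.0 + 1987.1*I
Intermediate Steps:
w = I*√78 (w = √(-78) = I*√78 ≈ 8.8318*I)
l = 225 (l = -9*(-25) = 225)
((224 - 250) + w)*l = ((224 - 250) + I*√78)*225 = (-26 + I*√78)*225 = -5850 + 225*I*√78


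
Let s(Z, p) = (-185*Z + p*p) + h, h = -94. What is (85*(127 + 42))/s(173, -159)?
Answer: -14365/6818 ≈ -2.1069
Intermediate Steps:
s(Z, p) = -94 + p² - 185*Z (s(Z, p) = (-185*Z + p*p) - 94 = (-185*Z + p²) - 94 = (p² - 185*Z) - 94 = -94 + p² - 185*Z)
(85*(127 + 42))/s(173, -159) = (85*(127 + 42))/(-94 + (-159)² - 185*173) = (85*169)/(-94 + 25281 - 32005) = 14365/(-6818) = 14365*(-1/6818) = -14365/6818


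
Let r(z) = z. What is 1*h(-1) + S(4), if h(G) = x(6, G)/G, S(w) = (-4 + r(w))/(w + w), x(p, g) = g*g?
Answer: -1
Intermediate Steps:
x(p, g) = g²
S(w) = (-4 + w)/(2*w) (S(w) = (-4 + w)/(w + w) = (-4 + w)/((2*w)) = (-4 + w)*(1/(2*w)) = (-4 + w)/(2*w))
h(G) = G (h(G) = G²/G = G)
1*h(-1) + S(4) = 1*(-1) + (½)*(-4 + 4)/4 = -1 + (½)*(¼)*0 = -1 + 0 = -1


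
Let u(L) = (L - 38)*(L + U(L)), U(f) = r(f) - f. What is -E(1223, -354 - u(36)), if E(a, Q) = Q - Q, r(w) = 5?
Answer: 0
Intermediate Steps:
U(f) = 5 - f
u(L) = -190 + 5*L (u(L) = (L - 38)*(L + (5 - L)) = (-38 + L)*5 = -190 + 5*L)
E(a, Q) = 0
-E(1223, -354 - u(36)) = -1*0 = 0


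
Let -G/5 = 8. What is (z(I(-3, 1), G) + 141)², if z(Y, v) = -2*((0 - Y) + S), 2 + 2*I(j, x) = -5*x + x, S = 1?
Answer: 17689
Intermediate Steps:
G = -40 (G = -5*8 = -40)
I(j, x) = -1 - 2*x (I(j, x) = -1 + (-5*x + x)/2 = -1 + (-4*x)/2 = -1 - 2*x)
z(Y, v) = -2 + 2*Y (z(Y, v) = -2*((0 - Y) + 1) = -2*(-Y + 1) = -2*(1 - Y) = -2 + 2*Y)
(z(I(-3, 1), G) + 141)² = ((-2 + 2*(-1 - 2*1)) + 141)² = ((-2 + 2*(-1 - 2)) + 141)² = ((-2 + 2*(-3)) + 141)² = ((-2 - 6) + 141)² = (-8 + 141)² = 133² = 17689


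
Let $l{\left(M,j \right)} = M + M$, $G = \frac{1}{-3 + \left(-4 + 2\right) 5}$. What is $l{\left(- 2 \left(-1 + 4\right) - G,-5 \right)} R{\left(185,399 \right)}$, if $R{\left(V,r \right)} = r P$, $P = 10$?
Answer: $- \frac{614460}{13} \approx -47266.0$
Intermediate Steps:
$G = - \frac{1}{13}$ ($G = \frac{1}{-3 - 10} = \frac{1}{-13} = - \frac{1}{13} \approx -0.076923$)
$R{\left(V,r \right)} = 10 r$ ($R{\left(V,r \right)} = r 10 = 10 r$)
$l{\left(M,j \right)} = 2 M$
$l{\left(- 2 \left(-1 + 4\right) - G,-5 \right)} R{\left(185,399 \right)} = 2 \left(- 2 \left(-1 + 4\right) - - \frac{1}{13}\right) 10 \cdot 399 = 2 \left(\left(-2\right) 3 + \frac{1}{13}\right) 3990 = 2 \left(-6 + \frac{1}{13}\right) 3990 = 2 \left(- \frac{77}{13}\right) 3990 = \left(- \frac{154}{13}\right) 3990 = - \frac{614460}{13}$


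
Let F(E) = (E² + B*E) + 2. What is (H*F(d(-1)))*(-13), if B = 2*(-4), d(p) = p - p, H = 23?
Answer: -598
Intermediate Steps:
d(p) = 0
B = -8
F(E) = 2 + E² - 8*E (F(E) = (E² - 8*E) + 2 = 2 + E² - 8*E)
(H*F(d(-1)))*(-13) = (23*(2 + 0² - 8*0))*(-13) = (23*(2 + 0 + 0))*(-13) = (23*2)*(-13) = 46*(-13) = -598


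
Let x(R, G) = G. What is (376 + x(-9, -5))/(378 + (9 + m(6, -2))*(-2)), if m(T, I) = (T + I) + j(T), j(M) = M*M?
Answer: 53/40 ≈ 1.3250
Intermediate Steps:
j(M) = M**2
m(T, I) = I + T + T**2 (m(T, I) = (T + I) + T**2 = (I + T) + T**2 = I + T + T**2)
(376 + x(-9, -5))/(378 + (9 + m(6, -2))*(-2)) = (376 - 5)/(378 + (9 + (-2 + 6 + 6**2))*(-2)) = 371/(378 + (9 + (-2 + 6 + 36))*(-2)) = 371/(378 + (9 + 40)*(-2)) = 371/(378 + 49*(-2)) = 371/(378 - 98) = 371/280 = 371*(1/280) = 53/40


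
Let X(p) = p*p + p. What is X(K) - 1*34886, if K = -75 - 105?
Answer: -2666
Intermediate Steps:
K = -180
X(p) = p + p² (X(p) = p² + p = p + p²)
X(K) - 1*34886 = -180*(1 - 180) - 1*34886 = -180*(-179) - 34886 = 32220 - 34886 = -2666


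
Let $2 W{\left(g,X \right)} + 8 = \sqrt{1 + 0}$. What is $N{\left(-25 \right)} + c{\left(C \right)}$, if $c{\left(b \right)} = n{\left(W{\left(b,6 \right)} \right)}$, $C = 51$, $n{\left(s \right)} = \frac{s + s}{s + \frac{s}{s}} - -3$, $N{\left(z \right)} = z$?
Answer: $- \frac{96}{5} \approx -19.2$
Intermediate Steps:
$W{\left(g,X \right)} = - \frac{7}{2}$ ($W{\left(g,X \right)} = -4 + \frac{\sqrt{1 + 0}}{2} = -4 + \frac{\sqrt{1}}{2} = -4 + \frac{1}{2} \cdot 1 = -4 + \frac{1}{2} = - \frac{7}{2}$)
$n{\left(s \right)} = 3 + \frac{2 s}{1 + s}$ ($n{\left(s \right)} = \frac{2 s}{s + 1} + 3 = \frac{2 s}{1 + s} + 3 = 3 + \frac{2 s}{1 + s}$)
$c{\left(b \right)} = \frac{29}{5}$ ($c{\left(b \right)} = \frac{3 + 5 \left(- \frac{7}{2}\right)}{1 - \frac{7}{2}} = \frac{3 - \frac{35}{2}}{- \frac{5}{2}} = \left(- \frac{2}{5}\right) \left(- \frac{29}{2}\right) = \frac{29}{5}$)
$N{\left(-25 \right)} + c{\left(C \right)} = -25 + \frac{29}{5} = - \frac{96}{5}$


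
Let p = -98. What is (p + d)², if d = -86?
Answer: 33856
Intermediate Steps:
(p + d)² = (-98 - 86)² = (-184)² = 33856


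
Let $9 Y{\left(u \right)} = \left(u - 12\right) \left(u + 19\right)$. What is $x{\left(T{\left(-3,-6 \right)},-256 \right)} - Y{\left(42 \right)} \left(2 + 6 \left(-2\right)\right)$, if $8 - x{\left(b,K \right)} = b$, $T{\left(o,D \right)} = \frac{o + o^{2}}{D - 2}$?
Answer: $\frac{24505}{12} \approx 2042.1$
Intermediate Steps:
$T{\left(o,D \right)} = \frac{o + o^{2}}{-2 + D}$
$Y{\left(u \right)} = \frac{\left(-12 + u\right) \left(19 + u\right)}{9}$ ($Y{\left(u \right)} = \frac{\left(u - 12\right) \left(u + 19\right)}{9} = \frac{\left(-12 + u\right) \left(19 + u\right)}{9}$)
$x{\left(b,K \right)} = 8 - b$
$x{\left(T{\left(-3,-6 \right)},-256 \right)} - Y{\left(42 \right)} \left(2 + 6 \left(-2\right)\right) = \left(8 - - \frac{3 \left(1 - 3\right)}{-2 - 6}\right) - \left(- \frac{76}{3} + \frac{42^{2}}{9} + \frac{7}{9} \cdot 42\right) \left(2 + 6 \left(-2\right)\right) = \left(8 - \left(-3\right) \frac{1}{-8} \left(-2\right)\right) - \left(- \frac{76}{3} + \frac{1}{9} \cdot 1764 + \frac{98}{3}\right) \left(2 - 12\right) = \left(8 - \left(-3\right) \left(- \frac{1}{8}\right) \left(-2\right)\right) - \left(- \frac{76}{3} + 196 + \frac{98}{3}\right) \left(-10\right) = \left(8 - - \frac{3}{4}\right) - \frac{610}{3} \left(-10\right) = \left(8 + \frac{3}{4}\right) - - \frac{6100}{3} = \frac{35}{4} + \frac{6100}{3} = \frac{24505}{12}$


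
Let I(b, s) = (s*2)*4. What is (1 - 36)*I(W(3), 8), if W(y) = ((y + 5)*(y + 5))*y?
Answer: -2240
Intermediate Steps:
W(y) = y*(5 + y)² (W(y) = ((5 + y)*(5 + y))*y = (5 + y)²*y = y*(5 + y)²)
I(b, s) = 8*s (I(b, s) = (2*s)*4 = 8*s)
(1 - 36)*I(W(3), 8) = (1 - 36)*(8*8) = -35*64 = -2240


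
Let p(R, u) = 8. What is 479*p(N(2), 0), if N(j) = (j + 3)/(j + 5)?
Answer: 3832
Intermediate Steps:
N(j) = (3 + j)/(5 + j)
479*p(N(2), 0) = 479*8 = 3832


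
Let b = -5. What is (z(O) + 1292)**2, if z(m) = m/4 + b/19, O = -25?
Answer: 9544703809/5776 ≈ 1.6525e+6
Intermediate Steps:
z(m) = -5/19 + m/4 (z(m) = m/4 - 5/19 = -5/19 + m/4)
(z(O) + 1292)**2 = ((-5/19 + (1/4)*(-25)) + 1292)**2 = ((-5/19 - 25/4) + 1292)**2 = (-495/76 + 1292)**2 = (97697/76)**2 = 9544703809/5776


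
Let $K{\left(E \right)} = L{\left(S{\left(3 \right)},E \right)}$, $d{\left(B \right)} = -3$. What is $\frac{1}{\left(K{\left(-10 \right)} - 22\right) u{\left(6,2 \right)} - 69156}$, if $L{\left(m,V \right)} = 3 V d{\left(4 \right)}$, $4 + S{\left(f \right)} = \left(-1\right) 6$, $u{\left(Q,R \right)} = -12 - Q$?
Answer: $- \frac{1}{70380} \approx -1.4209 \cdot 10^{-5}$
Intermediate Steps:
$S{\left(f \right)} = -10$ ($S{\left(f \right)} = -4 - 6 = -10$)
$L{\left(m,V \right)} = - 9 V$ ($L{\left(m,V \right)} = 3 V \left(-3\right) = - 9 V$)
$K{\left(E \right)} = - 9 E$
$\frac{1}{\left(K{\left(-10 \right)} - 22\right) u{\left(6,2 \right)} - 69156} = \frac{1}{\left(\left(-9\right) \left(-10\right) - 22\right) \left(-12 - 6\right) - 69156} = \frac{1}{\left(90 - 22\right) \left(-12 - 6\right) - 69156} = \frac{1}{68 \left(-18\right) - 69156} = \frac{1}{-1224 - 69156} = \frac{1}{-70380} = - \frac{1}{70380}$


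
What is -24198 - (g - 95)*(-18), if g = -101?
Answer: -27726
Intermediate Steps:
-24198 - (g - 95)*(-18) = -24198 - (-101 - 95)*(-18) = -24198 - (-196)*(-18) = -24198 - 1*3528 = -24198 - 3528 = -27726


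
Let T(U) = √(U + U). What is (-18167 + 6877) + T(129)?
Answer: -11290 + √258 ≈ -11274.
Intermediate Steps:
T(U) = √2*√U (T(U) = √(2*U) = √2*√U)
(-18167 + 6877) + T(129) = (-18167 + 6877) + √2*√129 = -11290 + √258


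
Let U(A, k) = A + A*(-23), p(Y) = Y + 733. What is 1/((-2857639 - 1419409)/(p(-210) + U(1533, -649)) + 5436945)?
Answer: 33203/180527161883 ≈ 1.8392e-7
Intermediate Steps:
p(Y) = 733 + Y
U(A, k) = -22*A (U(A, k) = A - 23*A = -22*A)
1/((-2857639 - 1419409)/(p(-210) + U(1533, -649)) + 5436945) = 1/((-2857639 - 1419409)/((733 - 210) - 22*1533) + 5436945) = 1/(-4277048/(523 - 33726) + 5436945) = 1/(-4277048/(-33203) + 5436945) = 1/(-4277048*(-1/33203) + 5436945) = 1/(4277048/33203 + 5436945) = 1/(180527161883/33203) = 33203/180527161883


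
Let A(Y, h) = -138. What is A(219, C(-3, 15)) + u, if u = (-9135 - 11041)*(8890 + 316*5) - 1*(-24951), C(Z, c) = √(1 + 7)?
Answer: -211217907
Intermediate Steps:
C(Z, c) = 2*√2 (C(Z, c) = √8 = 2*√2)
u = -211217769 (u = -20176*(8890 + 1580) + 24951 = -20176*10470 + 24951 = -211242720 + 24951 = -211217769)
A(219, C(-3, 15)) + u = -138 - 211217769 = -211217907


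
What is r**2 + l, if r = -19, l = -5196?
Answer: -4835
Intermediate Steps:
r**2 + l = (-19)**2 - 5196 = 361 - 5196 = -4835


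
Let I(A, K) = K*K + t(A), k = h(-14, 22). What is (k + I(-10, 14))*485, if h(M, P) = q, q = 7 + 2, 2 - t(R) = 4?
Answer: 98455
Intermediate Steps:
t(R) = -2 (t(R) = 2 - 1*4 = 2 - 4 = -2)
q = 9
h(M, P) = 9
k = 9
I(A, K) = -2 + K**2 (I(A, K) = K*K - 2 = K**2 - 2 = -2 + K**2)
(k + I(-10, 14))*485 = (9 + (-2 + 14**2))*485 = (9 + (-2 + 196))*485 = (9 + 194)*485 = 203*485 = 98455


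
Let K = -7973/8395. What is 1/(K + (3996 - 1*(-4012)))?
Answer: 8395/67219187 ≈ 0.00012489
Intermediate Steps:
K = -7973/8395 (K = -7973*1/8395 = -7973/8395 ≈ -0.94973)
1/(K + (3996 - 1*(-4012))) = 1/(-7973/8395 + (3996 - 1*(-4012))) = 1/(-7973/8395 + (3996 + 4012)) = 1/(-7973/8395 + 8008) = 1/(67219187/8395) = 8395/67219187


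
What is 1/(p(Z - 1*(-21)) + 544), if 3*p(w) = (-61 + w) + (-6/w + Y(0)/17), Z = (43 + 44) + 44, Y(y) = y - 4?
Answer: 3876/2225761 ≈ 0.0017414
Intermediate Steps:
Y(y) = -4 + y
Z = 131 (Z = 87 + 44 = 131)
p(w) = -347/17 - 2/w + w/3 (p(w) = ((-61 + w) + (-6/w + (-4 + 0)/17))/3 = ((-61 + w) + (-6/w - 4*1/17))/3 = ((-61 + w) + (-6/w - 4/17))/3 = ((-61 + w) + (-4/17 - 6/w))/3 = (-1041/17 + w - 6/w)/3 = -347/17 - 2/w + w/3)
1/(p(Z - 1*(-21)) + 544) = 1/((-347/17 - 2/(131 - 1*(-21)) + (131 - 1*(-21))/3) + 544) = 1/((-347/17 - 2/(131 + 21) + (131 + 21)/3) + 544) = 1/((-347/17 - 2/152 + (⅓)*152) + 544) = 1/((-347/17 - 2*1/152 + 152/3) + 544) = 1/((-347/17 - 1/76 + 152/3) + 544) = 1/(117217/3876 + 544) = 1/(2225761/3876) = 3876/2225761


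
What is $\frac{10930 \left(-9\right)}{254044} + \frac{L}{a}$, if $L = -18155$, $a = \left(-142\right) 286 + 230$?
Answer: $\frac{79973935}{1282350601} \approx 0.062365$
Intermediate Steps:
$a = -40382$ ($a = -40612 + 230 = -40382$)
$\frac{10930 \left(-9\right)}{254044} + \frac{L}{a} = \frac{10930 \left(-9\right)}{254044} - \frac{18155}{-40382} = \left(-98370\right) \frac{1}{254044} - - \frac{18155}{40382} = - \frac{49185}{127022} + \frac{18155}{40382} = \frac{79973935}{1282350601}$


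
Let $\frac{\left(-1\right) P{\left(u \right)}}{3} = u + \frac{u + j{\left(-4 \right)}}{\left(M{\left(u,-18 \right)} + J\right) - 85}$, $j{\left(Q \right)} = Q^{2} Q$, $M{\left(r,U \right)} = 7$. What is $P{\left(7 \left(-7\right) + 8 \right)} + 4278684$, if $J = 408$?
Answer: $\frac{94133775}{22} \approx 4.2788 \cdot 10^{6}$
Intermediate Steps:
$j{\left(Q \right)} = Q^{3}$
$P{\left(u \right)} = \frac{32}{55} - \frac{331 u}{110}$ ($P{\left(u \right)} = - 3 \left(u + \frac{u + \left(-4\right)^{3}}{\left(7 + 408\right) - 85}\right) = - 3 \left(u + \frac{u - 64}{415 - 85}\right) = - 3 \left(u + \frac{-64 + u}{330}\right) = - 3 \left(u + \left(-64 + u\right) \frac{1}{330}\right) = - 3 \left(u + \left(- \frac{32}{165} + \frac{u}{330}\right)\right) = - 3 \left(- \frac{32}{165} + \frac{331 u}{330}\right) = \frac{32}{55} - \frac{331 u}{110}$)
$P{\left(7 \left(-7\right) + 8 \right)} + 4278684 = \left(\frac{32}{55} - \frac{331 \left(7 \left(-7\right) + 8\right)}{110}\right) + 4278684 = \left(\frac{32}{55} - \frac{331 \left(-49 + 8\right)}{110}\right) + 4278684 = \left(\frac{32}{55} - - \frac{13571}{110}\right) + 4278684 = \left(\frac{32}{55} + \frac{13571}{110}\right) + 4278684 = \frac{2727}{22} + 4278684 = \frac{94133775}{22}$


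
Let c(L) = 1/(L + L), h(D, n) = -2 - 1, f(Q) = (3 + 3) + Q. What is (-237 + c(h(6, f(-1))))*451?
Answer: -641773/6 ≈ -1.0696e+5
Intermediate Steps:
f(Q) = 6 + Q
h(D, n) = -3
c(L) = 1/(2*L)
(-237 + c(h(6, f(-1))))*451 = (-237 + (½)/(-3))*451 = (-237 + (½)*(-⅓))*451 = (-237 - ⅙)*451 = -1423/6*451 = -641773/6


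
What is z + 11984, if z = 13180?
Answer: 25164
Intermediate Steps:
z + 11984 = 13180 + 11984 = 25164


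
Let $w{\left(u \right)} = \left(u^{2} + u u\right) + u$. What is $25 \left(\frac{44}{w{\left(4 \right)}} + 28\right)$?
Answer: $\frac{6575}{9} \approx 730.56$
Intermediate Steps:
$w{\left(u \right)} = u + 2 u^{2}$ ($w{\left(u \right)} = \left(u^{2} + u^{2}\right) + u = 2 u^{2} + u = u + 2 u^{2}$)
$25 \left(\frac{44}{w{\left(4 \right)}} + 28\right) = 25 \left(\frac{44}{4 \left(1 + 2 \cdot 4\right)} + 28\right) = 25 \left(\frac{44}{4 \left(1 + 8\right)} + 28\right) = 25 \left(\frac{44}{4 \cdot 9} + 28\right) = 25 \left(\frac{44}{36} + 28\right) = 25 \left(44 \cdot \frac{1}{36} + 28\right) = 25 \left(\frac{11}{9} + 28\right) = 25 \cdot \frac{263}{9} = \frac{6575}{9}$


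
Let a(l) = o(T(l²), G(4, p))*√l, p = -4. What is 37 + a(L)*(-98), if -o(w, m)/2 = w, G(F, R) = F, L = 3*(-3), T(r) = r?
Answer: 37 + 47628*I ≈ 37.0 + 47628.0*I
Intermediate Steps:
L = -9
o(w, m) = -2*w
a(l) = -2*l^(5/2) (a(l) = (-2*l²)*√l = -2*l^(5/2))
37 + a(L)*(-98) = 37 - 486*I*(-98) = 37 + 47628*I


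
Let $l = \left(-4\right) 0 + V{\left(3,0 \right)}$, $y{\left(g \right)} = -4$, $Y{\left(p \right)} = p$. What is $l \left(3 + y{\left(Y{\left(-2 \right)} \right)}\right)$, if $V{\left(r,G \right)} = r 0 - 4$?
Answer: $4$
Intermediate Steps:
$V{\left(r,G \right)} = -4$ ($V{\left(r,G \right)} = 0 - 4 = -4$)
$l = -4$ ($l = \left(-4\right) 0 - 4 = 0 - 4 = -4$)
$l \left(3 + y{\left(Y{\left(-2 \right)} \right)}\right) = - 4 \left(3 - 4\right) = \left(-4\right) \left(-1\right) = 4$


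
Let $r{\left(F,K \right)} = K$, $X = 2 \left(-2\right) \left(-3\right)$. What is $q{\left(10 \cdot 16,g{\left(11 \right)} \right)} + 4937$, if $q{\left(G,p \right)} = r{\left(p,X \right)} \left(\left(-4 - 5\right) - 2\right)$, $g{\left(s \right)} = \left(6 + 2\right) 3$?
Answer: $4805$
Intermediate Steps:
$X = 12$ ($X = \left(-4\right) \left(-3\right) = 12$)
$g{\left(s \right)} = 24$ ($g{\left(s \right)} = 8 \cdot 3 = 24$)
$q{\left(G,p \right)} = -132$ ($q{\left(G,p \right)} = 12 \left(\left(-4 - 5\right) - 2\right) = 12 \left(-9 - 2\right) = 12 \left(-11\right) = -132$)
$q{\left(10 \cdot 16,g{\left(11 \right)} \right)} + 4937 = -132 + 4937 = 4805$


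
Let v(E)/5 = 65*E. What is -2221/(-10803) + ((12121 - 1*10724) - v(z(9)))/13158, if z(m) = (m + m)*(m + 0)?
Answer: -174820747/47381958 ≈ -3.6896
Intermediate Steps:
z(m) = 2*m**2 (z(m) = (2*m)*m = 2*m**2)
v(E) = 325*E (v(E) = 5*(65*E) = 325*E)
-2221/(-10803) + ((12121 - 1*10724) - v(z(9)))/13158 = -2221/(-10803) + ((12121 - 1*10724) - 325*2*9**2)/13158 = -2221*(-1/10803) + ((12121 - 10724) - 325*2*81)*(1/13158) = 2221/10803 + (1397 - 325*162)*(1/13158) = 2221/10803 + (1397 - 1*52650)*(1/13158) = 2221/10803 + (1397 - 52650)*(1/13158) = 2221/10803 - 51253*1/13158 = 2221/10803 - 51253/13158 = -174820747/47381958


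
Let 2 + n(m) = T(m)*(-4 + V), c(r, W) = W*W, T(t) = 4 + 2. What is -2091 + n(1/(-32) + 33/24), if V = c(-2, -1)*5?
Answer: -2087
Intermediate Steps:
T(t) = 6
c(r, W) = W²
V = 5 (V = (-1)²*5 = 1*5 = 5)
n(m) = 4 (n(m) = -2 + 6*(-4 + 5) = -2 + 6*1 = -2 + 6 = 4)
-2091 + n(1/(-32) + 33/24) = -2091 + 4 = -2087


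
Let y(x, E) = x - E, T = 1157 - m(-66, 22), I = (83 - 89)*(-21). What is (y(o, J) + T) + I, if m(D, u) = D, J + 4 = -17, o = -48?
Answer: 1322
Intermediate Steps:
J = -21 (J = -4 - 17 = -21)
I = 126 (I = -6*(-21) = 126)
T = 1223 (T = 1157 - 1*(-66) = 1157 + 66 = 1223)
(y(o, J) + T) + I = ((-48 - 1*(-21)) + 1223) + 126 = ((-48 + 21) + 1223) + 126 = (-27 + 1223) + 126 = 1196 + 126 = 1322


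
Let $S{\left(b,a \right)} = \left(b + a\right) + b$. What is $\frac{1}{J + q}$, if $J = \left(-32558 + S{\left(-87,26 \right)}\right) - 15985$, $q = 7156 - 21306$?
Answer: $- \frac{1}{62841} \approx -1.5913 \cdot 10^{-5}$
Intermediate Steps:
$q = -14150$
$S{\left(b,a \right)} = a + 2 b$ ($S{\left(b,a \right)} = \left(a + b\right) + b = a + 2 b$)
$J = -48691$ ($J = \left(-32558 + \left(26 + 2 \left(-87\right)\right)\right) - 15985 = \left(-32558 + \left(26 - 174\right)\right) - 15985 = \left(-32558 - 148\right) - 15985 = -32706 - 15985 = -48691$)
$\frac{1}{J + q} = \frac{1}{-48691 - 14150} = \frac{1}{-62841} = - \frac{1}{62841}$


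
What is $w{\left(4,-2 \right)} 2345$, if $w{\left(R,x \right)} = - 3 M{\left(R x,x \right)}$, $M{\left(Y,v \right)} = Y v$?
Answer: $-112560$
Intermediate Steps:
$w{\left(R,x \right)} = - 3 R x^{2}$ ($w{\left(R,x \right)} = - 3 R x x = - 3 R x^{2}$)
$w{\left(4,-2 \right)} 2345 = \left(-3\right) 4 \left(-2\right)^{2} \cdot 2345 = \left(-3\right) 4 \cdot 4 \cdot 2345 = \left(-48\right) 2345 = -112560$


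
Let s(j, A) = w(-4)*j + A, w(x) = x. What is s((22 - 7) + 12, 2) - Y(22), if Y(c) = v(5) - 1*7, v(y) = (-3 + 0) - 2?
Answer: -94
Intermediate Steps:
s(j, A) = A - 4*j (s(j, A) = -4*j + A = A - 4*j)
v(y) = -5 (v(y) = -3 - 2 = -5)
Y(c) = -12 (Y(c) = -5 - 1*7 = -5 - 7 = -12)
s((22 - 7) + 12, 2) - Y(22) = (2 - 4*((22 - 7) + 12)) - 1*(-12) = (2 - 4*(15 + 12)) + 12 = (2 - 4*27) + 12 = (2 - 108) + 12 = -106 + 12 = -94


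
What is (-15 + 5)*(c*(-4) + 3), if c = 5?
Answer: 170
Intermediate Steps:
(-15 + 5)*(c*(-4) + 3) = (-15 + 5)*(5*(-4) + 3) = -10*(-20 + 3) = -10*(-17) = 170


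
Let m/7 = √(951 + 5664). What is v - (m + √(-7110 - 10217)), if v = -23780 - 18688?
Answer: -42468 - 147*√15 - I*√17327 ≈ -43037.0 - 131.63*I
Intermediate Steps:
m = 147*√15 (m = 7*√(951 + 5664) = 7*√6615 = 7*(21*√15) = 147*√15 ≈ 569.33)
v = -42468
v - (m + √(-7110 - 10217)) = -42468 - (147*√15 + √(-7110 - 10217)) = -42468 - (147*√15 + √(-17327)) = -42468 - (147*√15 + I*√17327) = -42468 + (-147*√15 - I*√17327) = -42468 - 147*√15 - I*√17327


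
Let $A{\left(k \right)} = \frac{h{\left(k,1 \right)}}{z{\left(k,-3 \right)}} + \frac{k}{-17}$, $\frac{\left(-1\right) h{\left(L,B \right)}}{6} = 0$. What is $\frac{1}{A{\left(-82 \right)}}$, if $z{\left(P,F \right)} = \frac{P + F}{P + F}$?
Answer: $\frac{17}{82} \approx 0.20732$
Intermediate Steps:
$h{\left(L,B \right)} = 0$ ($h{\left(L,B \right)} = \left(-6\right) 0 = 0$)
$z{\left(P,F \right)} = 1$ ($z{\left(P,F \right)} = \frac{F + P}{F + P} = 1$)
$A{\left(k \right)} = - \frac{k}{17}$ ($A{\left(k \right)} = \frac{0}{1} + \frac{k}{-17} = 0 \cdot 1 + k \left(- \frac{1}{17}\right) = 0 - \frac{k}{17} = - \frac{k}{17}$)
$\frac{1}{A{\left(-82 \right)}} = \frac{1}{\left(- \frac{1}{17}\right) \left(-82\right)} = \frac{1}{\frac{82}{17}} = \frac{17}{82}$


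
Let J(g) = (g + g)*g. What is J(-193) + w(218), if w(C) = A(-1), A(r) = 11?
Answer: 74509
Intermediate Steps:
J(g) = 2*g**2 (J(g) = (2*g)*g = 2*g**2)
w(C) = 11
J(-193) + w(218) = 2*(-193)**2 + 11 = 2*37249 + 11 = 74498 + 11 = 74509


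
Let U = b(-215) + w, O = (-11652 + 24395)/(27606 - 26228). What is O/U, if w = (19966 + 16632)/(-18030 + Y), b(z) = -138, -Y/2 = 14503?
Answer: -149844937/2248746487 ≈ -0.066635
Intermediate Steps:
Y = -29006 (Y = -2*14503 = -29006)
w = -18299/23518 (w = (19966 + 16632)/(-18030 - 29006) = 36598/(-47036) = 36598*(-1/47036) = -18299/23518 ≈ -0.77808)
O = 12743/1378 ≈ 9.2475
U = -3263783/23518 (U = -138 - 18299/23518 = -3263783/23518 ≈ -138.78)
O/U = 12743/(1378*(-3263783/23518)) = (12743/1378)*(-23518/3263783) = -149844937/2248746487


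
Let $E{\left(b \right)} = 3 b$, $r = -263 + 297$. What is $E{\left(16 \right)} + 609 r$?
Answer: $20754$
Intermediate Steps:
$r = 34$
$E{\left(16 \right)} + 609 r = 3 \cdot 16 + 609 \cdot 34 = 48 + 20706 = 20754$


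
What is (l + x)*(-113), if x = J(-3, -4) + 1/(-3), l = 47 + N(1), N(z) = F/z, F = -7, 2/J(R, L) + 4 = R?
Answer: -93451/21 ≈ -4450.0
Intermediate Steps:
J(R, L) = 2/(-4 + R)
N(z) = -7/z
l = 40 (l = 47 - 7/1 = 47 - 7*1 = 47 - 7 = 40)
x = -13/21 (x = 2/(-4 - 3) + 1/(-3) = 2/(-7) - ⅓*1 = 2*(-⅐) - ⅓ = -2/7 - ⅓ = -13/21 ≈ -0.61905)
(l + x)*(-113) = (40 - 13/21)*(-113) = (827/21)*(-113) = -93451/21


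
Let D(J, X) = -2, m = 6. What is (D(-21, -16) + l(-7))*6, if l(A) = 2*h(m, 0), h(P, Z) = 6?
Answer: 60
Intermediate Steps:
l(A) = 12 (l(A) = 2*6 = 12)
(D(-21, -16) + l(-7))*6 = (-2 + 12)*6 = 10*6 = 60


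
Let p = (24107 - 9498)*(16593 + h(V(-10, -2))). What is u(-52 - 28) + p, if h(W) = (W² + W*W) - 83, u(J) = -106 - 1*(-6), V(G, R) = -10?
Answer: 244116290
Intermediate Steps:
u(J) = -100 (u(J) = -106 + 6 = -100)
h(W) = -83 + 2*W² (h(W) = (W² + W²) - 83 = 2*W² - 83 = -83 + 2*W²)
p = 244116390 (p = (24107 - 9498)*(16593 + (-83 + 2*(-10)²)) = 14609*(16593 + (-83 + 2*100)) = 14609*(16593 + (-83 + 200)) = 14609*(16593 + 117) = 14609*16710 = 244116390)
u(-52 - 28) + p = -100 + 244116390 = 244116290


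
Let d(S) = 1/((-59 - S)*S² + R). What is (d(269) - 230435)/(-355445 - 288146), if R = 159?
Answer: 5469201668316/15275149048159 ≈ 0.35805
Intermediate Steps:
d(S) = 1/(159 + S²*(-59 - S)) (d(S) = 1/((-59 - S)*S² + 159) = 1/(S²*(-59 - S) + 159) = 1/(159 + S²*(-59 - S)))
(d(269) - 230435)/(-355445 - 288146) = (-1/(-159 + 269³ + 59*269²) - 230435)/(-355445 - 288146) = (-1/(-159 + 19465109 + 59*72361) - 230435)/(-643591) = (-1/(-159 + 19465109 + 4269299) - 230435)*(-1/643591) = (-1/23734249 - 230435)*(-1/643591) = -5469201668316/23734249*(-1/643591) = 5469201668316/15275149048159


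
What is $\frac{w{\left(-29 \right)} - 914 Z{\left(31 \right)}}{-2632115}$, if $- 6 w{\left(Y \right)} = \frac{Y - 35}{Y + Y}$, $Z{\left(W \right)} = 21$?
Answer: $\frac{1669894}{228994005} \approx 0.0072923$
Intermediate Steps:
$w{\left(Y \right)} = - \frac{-35 + Y}{12 Y}$ ($w{\left(Y \right)} = - \frac{\left(Y - 35\right) \frac{1}{Y + Y}}{6} = - \frac{\left(-35 + Y\right) \frac{1}{2 Y}}{6} = - \frac{\frac{1}{2} \frac{1}{Y} \left(-35 + Y\right)}{6} = - \frac{-35 + Y}{12 Y}$)
$\frac{w{\left(-29 \right)} - 914 Z{\left(31 \right)}}{-2632115} = \frac{\frac{35 - -29}{12 \left(-29\right)} - 19194}{-2632115} = \left(\frac{1}{12} \left(- \frac{1}{29}\right) \left(35 + 29\right) - 19194\right) \left(- \frac{1}{2632115}\right) = \left(\frac{1}{12} \left(- \frac{1}{29}\right) 64 - 19194\right) \left(- \frac{1}{2632115}\right) = \left(- \frac{16}{87} - 19194\right) \left(- \frac{1}{2632115}\right) = \left(- \frac{1669894}{87}\right) \left(- \frac{1}{2632115}\right) = \frac{1669894}{228994005}$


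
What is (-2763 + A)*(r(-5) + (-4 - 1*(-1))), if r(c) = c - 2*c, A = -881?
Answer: -7288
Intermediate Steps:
r(c) = -c
(-2763 + A)*(r(-5) + (-4 - 1*(-1))) = (-2763 - 881)*(-1*(-5) + (-4 - 1*(-1))) = -3644*(5 + (-4 + 1)) = -3644*(5 - 3) = -3644*2 = -7288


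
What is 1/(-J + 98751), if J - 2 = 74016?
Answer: 1/24733 ≈ 4.0432e-5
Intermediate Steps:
J = 74018 (J = 2 + 74016 = 74018)
1/(-J + 98751) = 1/(-1*74018 + 98751) = 1/(-74018 + 98751) = 1/24733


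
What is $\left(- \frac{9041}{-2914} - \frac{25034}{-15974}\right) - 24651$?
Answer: $- \frac{573621597813}{23274118} \approx -24646.0$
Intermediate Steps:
$\left(- \frac{9041}{-2914} - \frac{25034}{-15974}\right) - 24651 = \left(\left(-9041\right) \left(- \frac{1}{2914}\right) - - \frac{12517}{7987}\right) - 24651 = \left(\frac{9041}{2914} + \frac{12517}{7987}\right) - 24651 = \frac{108685005}{23274118} - 24651 = - \frac{573621597813}{23274118}$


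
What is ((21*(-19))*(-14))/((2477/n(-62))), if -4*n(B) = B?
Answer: 86583/2477 ≈ 34.955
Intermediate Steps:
n(B) = -B/4
((21*(-19))*(-14))/((2477/n(-62))) = ((21*(-19))*(-14))/((2477/((-¼*(-62))))) = (-399*(-14))/((2477/(31/2))) = 5586/((2477*(2/31))) = 5586/(4954/31) = 5586*(31/4954) = 86583/2477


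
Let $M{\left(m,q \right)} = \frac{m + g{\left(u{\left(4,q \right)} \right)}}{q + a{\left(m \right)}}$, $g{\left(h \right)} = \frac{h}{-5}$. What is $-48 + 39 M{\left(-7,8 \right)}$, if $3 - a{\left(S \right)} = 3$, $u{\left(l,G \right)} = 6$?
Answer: $- \frac{3519}{40} \approx -87.975$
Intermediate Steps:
$a{\left(S \right)} = 0$ ($a{\left(S \right)} = 3 - 3 = 0$)
$g{\left(h \right)} = - \frac{h}{5}$ ($g{\left(h \right)} = h \left(- \frac{1}{5}\right) = - \frac{h}{5}$)
$M{\left(m,q \right)} = \frac{- \frac{6}{5} + m}{q}$ ($M{\left(m,q \right)} = \frac{m - \frac{6}{5}}{q + 0} = \frac{m - \frac{6}{5}}{q} = \frac{- \frac{6}{5} + m}{q}$)
$-48 + 39 M{\left(-7,8 \right)} = -48 + 39 \frac{- \frac{6}{5} - 7}{8} = -48 + 39 \cdot \frac{1}{8} \left(- \frac{41}{5}\right) = -48 + 39 \left(- \frac{41}{40}\right) = -48 - \frac{1599}{40} = - \frac{3519}{40}$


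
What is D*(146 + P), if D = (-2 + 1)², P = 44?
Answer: 190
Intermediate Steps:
D = 1 (D = (-1)² = 1)
D*(146 + P) = 1*(146 + 44) = 1*190 = 190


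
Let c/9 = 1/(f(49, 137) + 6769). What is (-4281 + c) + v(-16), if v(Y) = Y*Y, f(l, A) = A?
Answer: -9265547/2302 ≈ -4025.0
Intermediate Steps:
c = 3/2302 (c = 9/(137 + 6769) = 9/6906 = 9*(1/6906) = 3/2302 ≈ 0.0013032)
v(Y) = Y²
(-4281 + c) + v(-16) = (-4281 + 3/2302) + (-16)² = -9854859/2302 + 256 = -9265547/2302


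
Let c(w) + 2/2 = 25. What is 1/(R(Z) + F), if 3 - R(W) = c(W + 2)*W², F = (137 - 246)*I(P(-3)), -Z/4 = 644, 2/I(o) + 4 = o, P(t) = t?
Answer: -7/1114810129 ≈ -6.2791e-9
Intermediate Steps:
c(w) = 24 (c(w) = -1 + 25 = 24)
I(o) = 2/(-4 + o)
Z = -2576 (Z = -4*644 = -2576)
F = 218/7 (F = (137 - 246)*(2/(-4 - 3)) = -218/(-7) = -218*(-1)/7 = -109*(-2/7) = 218/7 ≈ 31.143)
R(W) = 3 - 24*W²
1/(R(Z) + F) = 1/((3 - 24*(-2576)²) + 218/7) = 1/((3 - 24*6635776) + 218/7) = 1/((3 - 159258624) + 218/7) = 1/(-159258621 + 218/7) = 1/(-1114810129/7) = -7/1114810129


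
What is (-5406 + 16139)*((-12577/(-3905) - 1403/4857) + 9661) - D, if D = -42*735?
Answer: 1967856231810397/18966585 ≈ 1.0375e+8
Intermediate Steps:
D = -30870
(-5406 + 16139)*((-12577/(-3905) - 1403/4857) + 9661) - D = (-5406 + 16139)*((-12577/(-3905) - 1403/4857) + 9661) - 1*(-30870) = 10733*((-12577*(-1/3905) - 1403*1/4857) + 9661) + 30870 = 10733*((12577/3905 - 1403/4857) + 9661) + 30870 = 10733*(55607774/18966585 + 9661) + 30870 = 10733*(183291785459/18966585) + 30870 = 1967270733331447/18966585 + 30870 = 1967856231810397/18966585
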